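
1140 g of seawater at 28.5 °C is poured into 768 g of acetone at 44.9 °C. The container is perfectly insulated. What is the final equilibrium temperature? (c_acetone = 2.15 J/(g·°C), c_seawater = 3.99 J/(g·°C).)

Setting the total heat transfer to zero:
768·2.15·(T − 44.9) + 1140·3.99·(T − 28.5) = 0
1651.2(T − 44.9) + 4548.6(T − 28.5) = 0
(1651.2 + 4548.6) T = 1651.2·44.9 + 4548.6·28.5
T ≈ 32.87 °C

T_f ≈ 32.9 °C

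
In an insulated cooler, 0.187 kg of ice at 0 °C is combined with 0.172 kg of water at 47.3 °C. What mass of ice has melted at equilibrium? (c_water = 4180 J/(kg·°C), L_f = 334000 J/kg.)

m_melted ≈ 0.102 kg

Water can give up m c ΔT = 0.172·4180·47.3 = 34007 J before reaching 0 °C.
Melting all 0.187 kg of ice would need 0.187·334000 = 62458 J.
That's not enough to melt it all — equilibrium is at 0 °C with ice remaining.
m_melt = 34007 / L_f = 0.1018 kg.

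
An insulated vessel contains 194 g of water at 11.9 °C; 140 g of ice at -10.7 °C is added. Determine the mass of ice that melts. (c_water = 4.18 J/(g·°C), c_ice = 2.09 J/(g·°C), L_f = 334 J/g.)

m_melted ≈ 19.5 g

Cooling the water to 0 °C releases 194·4.18·11.9 = 9649.9 J.
Of that, 140·2.09·10.7 = 3130.8 J goes to bring the ice to 0 °C, leaving 6519.1 J.
Fully melting the ice requires m_ice L_f = 140·334 = 46760 J.
Since 6519.1 < 46760 J, not all the ice melts; equilibrium is at 0 °C.
Mass melted = 6519.1/334 ≈ 19.52 g.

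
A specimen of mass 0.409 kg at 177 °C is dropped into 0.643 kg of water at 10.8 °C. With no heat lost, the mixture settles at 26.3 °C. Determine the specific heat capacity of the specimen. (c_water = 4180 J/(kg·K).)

c ≈ 676 J/(kg·K)

m_s c (T_s − T_f) = m_water c_water (T_f − T_0):
0.409×c×(177 − 26.3) = 0.643×4180×(26.3 − 10.8)
61.64 c = 41660  ⇒  c ≈ 675.9 J/(kg·K)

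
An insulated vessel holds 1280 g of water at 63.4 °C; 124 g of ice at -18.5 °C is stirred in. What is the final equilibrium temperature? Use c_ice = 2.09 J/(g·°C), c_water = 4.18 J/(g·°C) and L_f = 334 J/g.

Taking heat into each body as positive, Σ m c ΔT = 0:
warm ice to 0 °C: 124×2.09×(0 − (-18.5)) = 4794.5; latent heat to melt: 124×334 = 41416; warm the meltwater: 518.32 T; water cools: 1280×4.18×(T − 63.4) = 5350.4(T − 63.4)
5868.7 T = 339215 − 46210 = 293005
T ≈ 49.93 °C — above 0 °C, consistent with complete melting.

T_f ≈ 49.9 °C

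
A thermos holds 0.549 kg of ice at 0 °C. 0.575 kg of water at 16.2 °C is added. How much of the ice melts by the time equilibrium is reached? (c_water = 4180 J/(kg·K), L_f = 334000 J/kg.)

m_melted ≈ 0.117 kg

Heat available from the water dropping to 0 °C: 0.575·4180·16.2 = 38937 J.
To melt every bit of ice: 0.549·334000 = 183366 J.
38937 J < 183366 J, so only part of the ice melts and the system sits at 0 °C.
m_melted·334000 = 38937  ⇒  m_melted ≈ 0.1166 kg.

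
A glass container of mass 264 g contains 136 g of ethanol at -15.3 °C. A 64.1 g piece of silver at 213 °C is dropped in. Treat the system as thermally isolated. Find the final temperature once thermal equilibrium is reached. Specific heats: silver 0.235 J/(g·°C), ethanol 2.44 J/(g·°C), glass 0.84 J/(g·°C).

Setting the total heat transfer to zero:
64.1*0.235*(T − 213) + 136*2.44*(T − (-15.3)) + 264*0.84*(T − (-15.3)) = 0
(15.06 + 331.84 + 221.76) T = 15.06*213 + 331.84*(-15.3) + 221.76*(-15.3)
T = -5261.6/568.66 ≈ -9.25 °C

T_f ≈ -9.3 °C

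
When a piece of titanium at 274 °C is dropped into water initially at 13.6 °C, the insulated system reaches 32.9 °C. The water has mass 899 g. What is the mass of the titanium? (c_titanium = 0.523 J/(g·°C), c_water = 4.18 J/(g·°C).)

m ≈ 575 g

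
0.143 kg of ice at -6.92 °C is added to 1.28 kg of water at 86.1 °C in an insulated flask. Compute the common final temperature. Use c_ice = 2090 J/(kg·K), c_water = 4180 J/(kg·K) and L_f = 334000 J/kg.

T_f ≈ 69.1 °C

Net heat exchanged in the isolated system is zero:
ice -6.92→0 °C: 0.143·2090·6.92 = 2068.2; fusion: m_ice L_f = 0.143·334000 = 47762; meltwater 0→T: 0.143·4180·T = 597.74 T; water cools: 1.28·4180·(T − 86.1) = 5350.4(T − 86.1)
5948.1 T = 460669 − 49830 = 410839
T ≈ 69.07 °C — above 0 °C, consistent with complete melting.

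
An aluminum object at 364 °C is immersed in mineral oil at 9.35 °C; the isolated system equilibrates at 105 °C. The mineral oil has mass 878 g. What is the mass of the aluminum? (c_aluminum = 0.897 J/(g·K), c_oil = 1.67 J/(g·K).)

Heat lost by the aluminum = heat gained by the oil:
m×0.897×(364 − 105) = 878×1.67×(105 − 9.35)
232.32 m = 140248  ⇒  m ≈ 603.7 g

m ≈ 604 g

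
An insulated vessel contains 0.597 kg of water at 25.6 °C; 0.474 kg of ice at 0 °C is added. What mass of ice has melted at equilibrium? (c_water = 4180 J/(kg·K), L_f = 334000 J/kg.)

Water can give up m c ΔT = 0.597·4180·25.6 = 63884 J before reaching 0 °C.
Melting all 0.474 kg of ice would need 0.474·334000 = 158316 J.
63884 J < 158316 J, so only part of the ice melts and the system sits at 0 °C.
m_melted·334000 = 63884  ⇒  m_melted ≈ 0.1913 kg.

m_melted ≈ 0.191 kg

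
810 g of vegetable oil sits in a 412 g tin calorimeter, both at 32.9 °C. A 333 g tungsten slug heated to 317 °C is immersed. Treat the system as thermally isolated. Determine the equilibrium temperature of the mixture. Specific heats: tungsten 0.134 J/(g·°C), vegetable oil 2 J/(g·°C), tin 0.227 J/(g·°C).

Energy conservation, ΣQ = 0:
333·0.134·(T − 317) + 810·2·(T − 32.9) + 412·0.227·(T − 32.9) = 0
44.62(T − 317) + 1620(T − 32.9) + 93.52(T − 32.9) = 0
1758.1 T = 70520
T = 70520 / 1758.1 = 40.1 °C

T_f ≈ 40.1 °C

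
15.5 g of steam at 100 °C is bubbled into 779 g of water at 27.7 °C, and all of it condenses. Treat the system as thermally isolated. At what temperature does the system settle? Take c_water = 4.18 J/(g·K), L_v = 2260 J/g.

T_f ≈ 39.7 °C

Energy conservation, ΣQ = 0:
latent heat released on condensation: 15.5×2260 = 35030
  condensate cools 100→T: 15.5×4.18×(T − 100) = 64.79(T − 100)
  water warms: 779×4.18×(T − 27.7) = 3256.2(T − 27.7)
3321 T = 35030 + 6479 + 90197 = 131706
T ≈ 39.66 °C (< 100 °C, so full condensation is consistent).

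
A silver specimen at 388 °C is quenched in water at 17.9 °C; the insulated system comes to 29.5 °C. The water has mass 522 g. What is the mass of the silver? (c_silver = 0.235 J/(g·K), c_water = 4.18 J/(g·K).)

|Q_silver| = |Q_water|:
m·0.235·(388 − 29.5) = 522·4.18·(29.5 − 17.9)
84.25 m = 25311  ⇒  m ≈ 300.4 g

m ≈ 300 g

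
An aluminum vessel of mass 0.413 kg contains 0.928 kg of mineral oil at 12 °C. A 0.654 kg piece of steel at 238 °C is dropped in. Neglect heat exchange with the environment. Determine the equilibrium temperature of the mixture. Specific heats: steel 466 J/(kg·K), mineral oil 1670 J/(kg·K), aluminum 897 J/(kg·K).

T_f ≈ 43.0 °C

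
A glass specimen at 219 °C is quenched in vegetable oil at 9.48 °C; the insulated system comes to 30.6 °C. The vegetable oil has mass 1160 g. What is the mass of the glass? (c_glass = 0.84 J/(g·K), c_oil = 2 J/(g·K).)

m ≈ 310 g

Heat lost by the glass = heat gained by the oil:
m×0.84×(219 − 30.6) = 1160×2×(30.6 − 9.48)
158.26 m = 48998  ⇒  m ≈ 309.6 g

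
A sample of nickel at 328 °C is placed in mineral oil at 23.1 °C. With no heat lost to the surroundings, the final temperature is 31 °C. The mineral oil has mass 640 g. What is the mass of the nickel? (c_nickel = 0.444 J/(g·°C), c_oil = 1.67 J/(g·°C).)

Energy conservation, ΣQ = 0:
m×0.444×(31 − 328) + 640×1.67×(31 − 23.1) = 0
-131.87 m = -8443.5
m = -8443.5/-131.87 ≈ 64.03 g

m ≈ 64 g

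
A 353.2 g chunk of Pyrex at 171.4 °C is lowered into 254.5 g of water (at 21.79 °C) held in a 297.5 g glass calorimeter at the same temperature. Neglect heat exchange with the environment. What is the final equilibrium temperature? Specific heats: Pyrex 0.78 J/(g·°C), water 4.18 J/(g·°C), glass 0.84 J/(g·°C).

Net heat exchanged in the isolated system is zero:
353.2×0.78×(T − 171.4) + 254.5×4.18×(T − 21.79) + 297.5×0.84×(T − 21.79) = 0
275.5(T − 171.4) + 1063.8(T − 21.79) + 249.9(T − 21.79) = 0
1589.2 T = 75846
T = 75846 / 1589.2 = 47.7 °C

T_f ≈ 47.7 °C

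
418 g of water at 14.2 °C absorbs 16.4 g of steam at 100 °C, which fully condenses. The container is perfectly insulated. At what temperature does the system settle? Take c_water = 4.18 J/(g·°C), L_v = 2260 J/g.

T_f ≈ 37.9 °C

Sum of m c ΔT and latent-heat terms is zero:
latent heat released on condensation: 16.4·2260 = 37064
  condensate cools 100→T: 16.4·4.18·(T − 100) = 68.55(T − 100)
  original water: 1747.2(T − 14.2)
1815.8 T = 37064 + 6855.2 + 24811 = 68730
T ≈ 37.85 °C (< 100 °C, so full condensation is consistent).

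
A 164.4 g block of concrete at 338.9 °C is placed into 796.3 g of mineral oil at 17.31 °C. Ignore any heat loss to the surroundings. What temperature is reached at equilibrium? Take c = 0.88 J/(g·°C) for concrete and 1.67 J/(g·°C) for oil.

T_f is the heat-capacity-weighted average of the initial temperatures:
T_f = (144.67×338.9 + 1329.8×17.31) / (144.67 + 1329.8)
    = 72049 / 1474.5 ≈ 48.86 °C

T_f ≈ 48.9 °C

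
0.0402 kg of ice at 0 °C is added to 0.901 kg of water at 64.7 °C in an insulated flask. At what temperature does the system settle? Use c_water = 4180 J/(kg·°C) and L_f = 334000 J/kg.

Setting the total heat transfer to zero:
fusion: m_ice L_f = 0.0402·334000 = 13427
  warm the meltwater: 168.04 T
  water: 3766.2(T − 64.7)
3934.2 T = 243672 − 13427 = 230245
T ≈ 58.52 °C — above 0 °C, consistent with complete melting.

T_f ≈ 58.5 °C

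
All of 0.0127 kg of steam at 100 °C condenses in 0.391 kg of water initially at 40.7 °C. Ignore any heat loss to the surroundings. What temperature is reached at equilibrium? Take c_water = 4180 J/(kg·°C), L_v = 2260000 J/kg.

T_f ≈ 59.6 °C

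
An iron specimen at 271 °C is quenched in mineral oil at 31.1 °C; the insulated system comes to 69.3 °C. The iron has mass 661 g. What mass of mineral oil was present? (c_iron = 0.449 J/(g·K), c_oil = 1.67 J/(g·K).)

m ≈ 938 g

Setting the total heat transfer to zero:
661·0.449·(69.3 − 271) + m·1.67·(69.3 − 31.1) = 0
63.79 m = 59862
m = 59862/63.79 ≈ 938.4 g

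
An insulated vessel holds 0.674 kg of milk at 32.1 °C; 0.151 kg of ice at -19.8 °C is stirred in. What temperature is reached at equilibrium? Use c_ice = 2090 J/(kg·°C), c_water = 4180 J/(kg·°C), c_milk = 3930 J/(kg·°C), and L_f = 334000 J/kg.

T_f ≈ 8.6 °C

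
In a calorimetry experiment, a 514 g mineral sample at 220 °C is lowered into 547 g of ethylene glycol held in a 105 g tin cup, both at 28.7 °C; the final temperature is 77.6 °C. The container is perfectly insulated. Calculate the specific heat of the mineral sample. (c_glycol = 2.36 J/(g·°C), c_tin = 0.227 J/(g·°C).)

Heat gained plus heat lost sum to zero:
514·c·(77.6 − 220) + 547·2.36·(77.6 − 28.7) + 105·0.227·(77.6 − 28.7) = 0
-73194 c = -64292
c = -64292/-73194 ≈ 0.8784 J/(g·°C)

c ≈ 0.878 J/(g·°C)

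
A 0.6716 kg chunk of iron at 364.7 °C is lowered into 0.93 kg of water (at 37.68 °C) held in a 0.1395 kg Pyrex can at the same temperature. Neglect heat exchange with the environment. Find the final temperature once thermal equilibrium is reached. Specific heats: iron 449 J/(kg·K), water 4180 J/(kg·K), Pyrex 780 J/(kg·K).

Heat gained plus heat lost sum to zero:
0.6716·449·(T − 364.7) + 0.93·4180·(T − 37.68) + 0.1395·780·(T − 37.68) = 0
(301.55 + 3887.4 + 108.81) T = 301.55·364.7 + 3887.4·37.68 + 108.81·37.68
T = 260552 / 4297.8 = 60.6 °C

T_f ≈ 60.6 °C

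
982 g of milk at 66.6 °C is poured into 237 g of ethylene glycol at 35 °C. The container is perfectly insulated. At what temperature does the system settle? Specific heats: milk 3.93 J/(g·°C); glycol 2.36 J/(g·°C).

Set heat shed by the hot body equal to heat absorbed by the cold body:
982×3.93×(66.6 − T) = 237×2.36×(T − 35)
3859.3(66.6 − T) = 559.32(T − 35)
4418.6 T = 276603  ⇒  T ≈ 62.60 °C

T_f ≈ 62.6 °C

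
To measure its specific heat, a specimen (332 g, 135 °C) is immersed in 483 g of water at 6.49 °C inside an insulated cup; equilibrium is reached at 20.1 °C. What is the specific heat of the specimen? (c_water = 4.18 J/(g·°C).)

c ≈ 0.72 J/(g·°C)

Taking heat into each body as positive, Σ m c ΔT = 0:
332·c·(20.1 − 135) + 483·4.18·(20.1 − 6.49) = 0
-38147 c = -27478
c = -27478/-38147 ≈ 0.7203 J/(g·°C)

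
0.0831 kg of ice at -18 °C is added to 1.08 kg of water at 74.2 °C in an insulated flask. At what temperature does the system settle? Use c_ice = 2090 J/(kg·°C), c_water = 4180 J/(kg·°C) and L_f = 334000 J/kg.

Setting the total heat transfer to zero:
warm ice to 0 °C: 0.0831×2090×(0 − (-18)) = 3126.2
  fusion: m_ice L_f = 0.0831×334000 = 27755
  warm the meltwater: 347.36 T
  water cools: 1.08×4180×(T − 74.2) = 4514.4(T − 74.2)
4861.8 T = 334968 − 30882 = 304087
T ≈ 62.55 °C. Since T > 0 °C, the all-ice-melts assumption holds.

T_f ≈ 62.5 °C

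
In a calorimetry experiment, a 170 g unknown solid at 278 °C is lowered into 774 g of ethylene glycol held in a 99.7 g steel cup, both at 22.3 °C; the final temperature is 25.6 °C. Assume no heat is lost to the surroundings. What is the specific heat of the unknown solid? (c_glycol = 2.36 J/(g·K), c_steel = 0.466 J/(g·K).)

Setting the total heat transfer to zero:
170·c·(25.6 − 278) + 774·2.36·(25.6 − 22.3) + 99.7·0.466·(25.6 − 22.3) = 0
-42908 c = -6181.2
c = -6181.2/-42908 ≈ 0.1441 J/(g·K)

c ≈ 0.144 J/(g·K)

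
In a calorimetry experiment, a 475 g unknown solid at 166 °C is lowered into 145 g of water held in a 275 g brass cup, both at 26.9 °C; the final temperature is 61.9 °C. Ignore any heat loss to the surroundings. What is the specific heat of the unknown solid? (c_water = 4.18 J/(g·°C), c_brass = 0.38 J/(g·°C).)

c ≈ 0.503 J/(g·°C)

Let T be the final temperature. ΣQ_i = 0:
475×c×(61.9 − 166) + 145×4.18×(61.9 − 26.9) + 275×0.38×(61.9 − 26.9) = 0
-49448 c = -24871
c = -24871/-49448 ≈ 0.503 J/(g·°C)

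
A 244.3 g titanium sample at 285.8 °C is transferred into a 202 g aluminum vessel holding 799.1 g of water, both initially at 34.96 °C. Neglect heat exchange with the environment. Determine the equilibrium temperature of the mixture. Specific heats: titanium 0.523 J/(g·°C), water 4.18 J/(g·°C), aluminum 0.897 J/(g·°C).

Energy conservation, ΣQ = 0:
244.3·0.523·(T − 285.8) + 799.1·4.18·(T − 34.96) + 202·0.897·(T − 34.96) = 0
127.77(T − 285.8) + 3340.2(T − 34.96) + 181.19(T − 34.96) = 0
(127.77 + 3340.2 + 181.19) T = 127.77·285.8 + 3340.2·34.96 + 181.19·34.96
T ≈ 43.74 °C

T_f ≈ 43.7 °C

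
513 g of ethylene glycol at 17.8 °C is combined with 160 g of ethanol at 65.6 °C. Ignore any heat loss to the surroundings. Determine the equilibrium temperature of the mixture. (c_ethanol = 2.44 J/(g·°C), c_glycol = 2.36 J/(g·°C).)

T_f is the heat-capacity-weighted average of the initial temperatures:
T_f = (390.4*65.6 + 1210.7*17.8) / (390.4 + 1210.7)
    = 47160 / 1601.1 ≈ 29.46 °C

T_f ≈ 29.5 °C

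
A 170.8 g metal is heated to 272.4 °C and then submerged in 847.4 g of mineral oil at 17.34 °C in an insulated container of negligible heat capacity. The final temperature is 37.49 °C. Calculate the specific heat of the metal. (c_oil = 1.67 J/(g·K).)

c ≈ 0.711 J/(g·K)

m_s c (T_s − T_f) = m_oil c_oil (T_f − T_0):
170.8·c·(272.4 − 37.49) = 847.4·1.67·(37.49 − 17.34)
40123 c = 28515  ⇒  c ≈ 0.7107 J/(g·K)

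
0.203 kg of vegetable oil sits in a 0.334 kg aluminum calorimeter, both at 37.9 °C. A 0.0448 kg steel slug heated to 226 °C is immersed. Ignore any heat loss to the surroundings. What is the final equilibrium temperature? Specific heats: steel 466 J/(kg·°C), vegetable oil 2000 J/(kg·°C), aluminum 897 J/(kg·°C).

Let T be the final temperature. ΣQ_i = 0:
0.0448·466·(T − 226) + 0.203·2000·(T − 37.9) + 0.334·897·(T − 37.9) = 0
726.47 T = 31460
T = 31460/726.47 ≈ 43.31 °C

T_f ≈ 43.3 °C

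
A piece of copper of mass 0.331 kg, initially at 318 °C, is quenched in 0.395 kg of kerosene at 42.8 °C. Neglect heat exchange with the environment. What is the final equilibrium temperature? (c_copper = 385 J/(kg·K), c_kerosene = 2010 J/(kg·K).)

T_f ≈ 80.9 °C

Net heat exchanged in the isolated system is zero:
0.331*385*(T − 318) + 0.395*2010*(T − 42.8) = 0
127.44(T − 318) + 793.95(T − 42.8) = 0
(127.44 + 793.95) T = 127.44*318 + 793.95*42.8
T = 74505/921.38 ≈ 80.86 °C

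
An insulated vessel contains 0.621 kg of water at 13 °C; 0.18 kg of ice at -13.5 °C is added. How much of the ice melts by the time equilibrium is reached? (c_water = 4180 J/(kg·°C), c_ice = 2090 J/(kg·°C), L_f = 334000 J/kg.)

m_melted ≈ 0.0858 kg

Water can give up m c ΔT = 0.621×4180×13 = 33745 J before reaching 0 °C.
Warming the ice to 0 °C takes 0.18×2090×13.5 = 5078.7 J, leaving 28666 J for melting.
To melt every bit of ice: 0.18×334000 = 60120 J.
Since 28666 < 60120 J, not all the ice melts; equilibrium is at 0 °C.
m_melt = 28666 / L_f = 0.08583 kg.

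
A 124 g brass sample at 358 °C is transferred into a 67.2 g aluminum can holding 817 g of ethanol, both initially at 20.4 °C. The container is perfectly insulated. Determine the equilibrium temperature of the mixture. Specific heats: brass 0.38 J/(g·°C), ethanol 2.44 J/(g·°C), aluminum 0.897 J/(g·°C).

T_f = Σ m_i c_i T_i / Σ m_i c_i:
T_f = (47.12*358 + 1993.5*20.4 + 60.28*20.4) / (47.12 + 1993.5 + 60.28)
    = 58766 / 2100.9 ≈ 27.97 °C

T_f ≈ 28.0 °C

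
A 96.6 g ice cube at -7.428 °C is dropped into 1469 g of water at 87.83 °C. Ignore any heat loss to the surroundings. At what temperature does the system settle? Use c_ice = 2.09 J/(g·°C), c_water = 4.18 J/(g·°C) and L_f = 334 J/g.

T_f ≈ 77.3 °C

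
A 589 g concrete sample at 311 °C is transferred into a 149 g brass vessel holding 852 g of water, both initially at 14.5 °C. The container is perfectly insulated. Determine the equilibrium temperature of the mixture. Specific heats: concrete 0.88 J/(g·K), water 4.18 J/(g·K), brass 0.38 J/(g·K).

T_f ≈ 51.7 °C

Energy conservation, ΣQ = 0:
589·0.88·(T − 311) + 852·4.18·(T − 14.5) + 149·0.38·(T − 14.5) = 0
518.32(T − 311) + 3561.4(T − 14.5) + 56.62(T − 14.5) = 0
4136.3 T = 213658
T = 213658/4136.3 ≈ 51.65 °C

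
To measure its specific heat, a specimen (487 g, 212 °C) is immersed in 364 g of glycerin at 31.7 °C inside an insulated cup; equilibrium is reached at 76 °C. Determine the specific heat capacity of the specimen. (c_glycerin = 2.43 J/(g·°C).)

Taking heat into each body as positive, Σ m c ΔT = 0:
487·c·(76 − 212) + 364·2.43·(76 − 31.7) = 0
-66232 c = -39184
c = -39184/-66232 ≈ 0.5916 J/(g·°C)

c ≈ 0.592 J/(g·°C)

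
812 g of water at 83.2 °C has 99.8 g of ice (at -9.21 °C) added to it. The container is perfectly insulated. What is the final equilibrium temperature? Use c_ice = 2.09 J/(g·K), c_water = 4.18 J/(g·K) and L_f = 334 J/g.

T_f ≈ 64.8 °C

Conservation of energy gives ΣQ = 0:
ice -9.21→0 °C: 99.8·2.09·9.21 = 1921
  fusion: m_ice L_f = 99.8·334 = 33333
  warm the meltwater: 417.16 T
  water cools: 812·4.18·(T − 83.2) = 3394.2(T − 83.2)
3811.3 T = 282394 − 35254 = 247140
T ≈ 64.84 °C (positive, so assuming full melt was valid).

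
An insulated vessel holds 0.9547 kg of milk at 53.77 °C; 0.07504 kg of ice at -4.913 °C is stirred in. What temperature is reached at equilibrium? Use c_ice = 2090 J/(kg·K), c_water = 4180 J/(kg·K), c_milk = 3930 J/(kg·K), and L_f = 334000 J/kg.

T_f ≈ 43.3 °C

Taking heat into each body as positive, Σ m c ΔT = 0:
ice -4.913→0 °C: 0.07504·2090·4.913 = 770.52; melt ice: 0.07504·334000 = 25063; meltwater 0→T: 0.07504·4180·T = 313.67 T; milk cools: 0.9547·3930·(T − 53.77) = 3752(T − 53.77)
4065.6 T = 201743 − 25834 = 175910
T ≈ 43.27 °C (positive, so assuming full melt was valid).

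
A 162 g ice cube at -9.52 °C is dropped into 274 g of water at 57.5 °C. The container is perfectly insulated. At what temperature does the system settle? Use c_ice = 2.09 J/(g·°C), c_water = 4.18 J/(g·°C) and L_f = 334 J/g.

T_f ≈ 4.7 °C

Setting the total heat transfer to zero:
ice -9.52→0 °C: 162·2.09·9.52 = 3223.3
  latent heat to melt: 162·334 = 54108
  warm the meltwater: 677.16 T
  water: 1145.3(T − 57.5)
1822.5 T = 65856 − 57331 = 8524.6
T ≈ 4.68 °C — above 0 °C, consistent with complete melting.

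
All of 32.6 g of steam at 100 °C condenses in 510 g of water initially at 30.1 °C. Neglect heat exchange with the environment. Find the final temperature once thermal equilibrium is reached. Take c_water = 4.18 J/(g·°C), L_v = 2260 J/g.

T_f ≈ 66.8 °C

Heat gained plus heat lost sum to zero:
latent heat released on condensation: 32.6×2260 = 73676; condensate cools 100→T: 32.6×4.18×(T − 100) = 136.27(T − 100); water warms: 510×4.18×(T − 30.1) = 2131.8(T − 30.1)
2268.1 T = 73676 + 13627 + 64167 = 151470
T ≈ 66.78 °C — below 100 °C, confirming all the steam condensed.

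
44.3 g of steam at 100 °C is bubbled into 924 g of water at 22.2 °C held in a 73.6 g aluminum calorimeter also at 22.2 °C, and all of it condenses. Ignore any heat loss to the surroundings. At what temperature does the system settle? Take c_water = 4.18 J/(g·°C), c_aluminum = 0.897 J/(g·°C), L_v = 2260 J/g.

Heat gained plus heat lost sum to zero:
steam→water at 100 °C releases m L_v = 44.3·2260 = 100118; condensed water 100 °C→T: 185.17(T − 100); water warms: 924·4.18·(T − 22.2) = 3862.3(T − 22.2); cup: 66.02(T − 22.2)
4113.5 T = 100118 + 18517 + 87209 = 205845
T ≈ 50.04 °C, under the boiling point, so the assumption holds.

T_f ≈ 50.0 °C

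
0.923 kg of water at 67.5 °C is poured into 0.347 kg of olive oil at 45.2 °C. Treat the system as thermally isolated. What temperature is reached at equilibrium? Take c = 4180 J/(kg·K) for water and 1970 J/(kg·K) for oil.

Heat lost by the water equals heat gained by the oil:
0.923*4180*(67.5 − T) = 0.347*1970*(T − 45.2)
3858.1(67.5 − T) = 683.59(T − 45.2)
4541.7 T = 291323  ⇒  T ≈ 64.14 °C

T_f ≈ 64.1 °C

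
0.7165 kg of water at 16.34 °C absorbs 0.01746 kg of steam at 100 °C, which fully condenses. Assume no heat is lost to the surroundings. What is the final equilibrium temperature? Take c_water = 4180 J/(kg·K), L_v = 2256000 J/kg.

T_f ≈ 31.2 °C

Energy balance with sensible and latent terms:
steam→water at 100 °C releases m L_v = 0.01746×2256000 = 39390
  condensed water 100 °C→T: 72.98(T − 100)
  original water: 2995(T − 16.34)
3068 T = 39390 + 7298.3 + 48938 = 95626
T ≈ 31.17 °C — below 100 °C, confirming all the steam condensed.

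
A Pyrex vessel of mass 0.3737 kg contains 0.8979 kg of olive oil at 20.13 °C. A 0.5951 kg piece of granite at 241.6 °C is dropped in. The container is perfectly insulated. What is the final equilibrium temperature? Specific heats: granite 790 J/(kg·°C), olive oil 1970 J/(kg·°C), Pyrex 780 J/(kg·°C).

T_f ≈ 61.3 °C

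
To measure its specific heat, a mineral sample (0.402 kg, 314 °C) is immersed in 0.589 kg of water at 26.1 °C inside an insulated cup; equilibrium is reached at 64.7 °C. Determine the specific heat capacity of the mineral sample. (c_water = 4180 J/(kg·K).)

Conservation of energy gives ΣQ = 0:
0.402×c×(64.7 − 314) + 0.589×4180×(64.7 − 26.1) = 0
-100.22 c = -95034
c = -95034/-100.22 ≈ 948.3 J/(kg·K)

c ≈ 948 J/(kg·K)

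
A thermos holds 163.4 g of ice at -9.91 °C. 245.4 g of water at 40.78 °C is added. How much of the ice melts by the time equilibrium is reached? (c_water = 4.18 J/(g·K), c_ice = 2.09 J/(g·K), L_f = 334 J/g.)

m_melted ≈ 115 g

Heat available from the water dropping to 0 °C: 245.4×4.18×40.78 = 41831 J.
Of that, 163.4×2.09×9.91 = 3384.3 J goes to bring the ice to 0 °C, leaving 38447 J.
Fully melting the ice requires m_ice L_f = 163.4×334 = 54576 J.
That's not enough to melt it all — equilibrium is at 0 °C with ice remaining.
Mass melted = 38447/334 ≈ 115.1 g.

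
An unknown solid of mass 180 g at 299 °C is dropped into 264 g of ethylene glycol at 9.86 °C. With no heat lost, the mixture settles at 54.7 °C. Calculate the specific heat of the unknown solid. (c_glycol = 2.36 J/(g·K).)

c ≈ 0.635 J/(g·K)

Energy conservation, ΣQ = 0:
180·c·(54.7 − 299) + 264·2.36·(54.7 − 9.86) = 0
-43974 c = -27937
c = -27937/-43974 ≈ 0.6353 J/(g·K)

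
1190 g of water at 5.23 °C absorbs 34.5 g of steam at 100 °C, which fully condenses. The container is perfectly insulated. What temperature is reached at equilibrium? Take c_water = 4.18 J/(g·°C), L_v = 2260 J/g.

T_f ≈ 23.1 °C

Energy balance with sensible and latent terms:
condense steam: −34.5×2260 = −77970; condensate cools 100→T: 34.5×4.18×(T − 100) = 144.21(T − 100); water warms: 1190×4.18×(T − 5.23) = 4974.2(T − 5.23)
5118.4 T = 77970 + 14421 + 26015 = 118406
T ≈ 23.13 °C — below 100 °C, confirming all the steam condensed.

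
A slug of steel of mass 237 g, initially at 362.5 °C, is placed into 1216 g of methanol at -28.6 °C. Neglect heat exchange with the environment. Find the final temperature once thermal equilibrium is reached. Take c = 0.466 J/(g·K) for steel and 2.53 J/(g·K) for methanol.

T_f ≈ -15.0 °C

T_f = Σ m_i c_i T_i / Σ m_i c_i:
T_f = (110.44*362.5 + 3076.5*(-28.6)) / (110.44 + 3076.5)
    = -47952 / 3186.9 ≈ -15.05 °C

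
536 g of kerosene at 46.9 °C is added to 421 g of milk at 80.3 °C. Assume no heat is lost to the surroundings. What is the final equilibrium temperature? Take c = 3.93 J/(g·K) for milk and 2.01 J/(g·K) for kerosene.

T_f ≈ 67.1 °C

Heat lost by the milk equals heat gained by the kerosene:
421*3.93*(80.3 − T) = 536*2.01*(T − 46.9)
1654.5(80.3 − T) = 1077.4(T − 46.9)
2731.9 T = 183387  ⇒  T ≈ 67.13 °C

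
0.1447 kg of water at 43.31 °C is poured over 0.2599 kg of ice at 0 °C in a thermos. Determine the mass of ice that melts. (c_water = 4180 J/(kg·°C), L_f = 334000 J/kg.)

m_melted ≈ 0.0784 kg

Heat available from the water dropping to 0 °C: 0.1447·4180·43.31 = 26196 J.
Melting all 0.2599 kg of ice would need 0.2599·334000 = 86807 J.
26196 J < 86807 J, so only part of the ice melts and the system sits at 0 °C.
m_melted·334000 = 26196  ⇒  m_melted ≈ 0.07843 kg.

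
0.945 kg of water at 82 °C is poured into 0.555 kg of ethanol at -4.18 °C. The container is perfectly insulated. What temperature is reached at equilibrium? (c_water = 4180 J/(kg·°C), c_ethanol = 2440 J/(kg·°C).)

Conservation of energy gives ΣQ = 0:
0.945×4180×(T − 82) + 0.555×2440×(T − (-4.18)) = 0
5304.3 T = 318248
T = 318248/5304.3 ≈ 60.00 °C

T_f ≈ 60.0 °C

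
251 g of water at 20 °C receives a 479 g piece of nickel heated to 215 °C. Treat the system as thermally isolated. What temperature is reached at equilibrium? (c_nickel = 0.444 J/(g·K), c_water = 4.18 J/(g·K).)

T_f ≈ 52.9 °C

Heat gained plus heat lost sum to zero:
479*0.444*(T − 215) + 251*4.18*(T − 20) = 0
(212.68 + 1049.2) T = 212.68*215 + 1049.2*20
T = 66709/1261.9 ≈ 52.87 °C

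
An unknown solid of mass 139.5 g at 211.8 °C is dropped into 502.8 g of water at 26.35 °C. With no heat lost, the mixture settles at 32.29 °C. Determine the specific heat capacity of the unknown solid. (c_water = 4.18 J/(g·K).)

Taking heat into each body as positive, Σ m c ΔT = 0:
139.5×c×(32.29 − 211.8) + 502.8×4.18×(32.29 − 26.35) = 0
-25042 c = -12484
c = -12484/-25042 ≈ 0.4985 J/(g·K)

c ≈ 0.499 J/(g·K)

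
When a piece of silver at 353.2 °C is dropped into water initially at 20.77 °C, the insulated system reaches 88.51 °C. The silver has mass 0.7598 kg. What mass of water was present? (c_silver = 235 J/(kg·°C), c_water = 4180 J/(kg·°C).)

Heat lost by the silver = heat gained by the water:
0.7598·235·(353.2 − 88.51) = m·4180·(88.51 − 20.77)
283153 m = 47261  ⇒  m ≈ 0.1669 kg

m ≈ 0.167 kg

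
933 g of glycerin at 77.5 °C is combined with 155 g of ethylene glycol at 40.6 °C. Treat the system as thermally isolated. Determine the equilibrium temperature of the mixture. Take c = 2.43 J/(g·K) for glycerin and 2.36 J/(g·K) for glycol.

T_f ≈ 72.4 °C

T_f is the heat-capacity-weighted average of the initial temperatures:
T_f = (2267.2*77.5 + 365.8*40.6) / (2267.2 + 365.8)
    = 190559 / 2633 ≈ 72.37 °C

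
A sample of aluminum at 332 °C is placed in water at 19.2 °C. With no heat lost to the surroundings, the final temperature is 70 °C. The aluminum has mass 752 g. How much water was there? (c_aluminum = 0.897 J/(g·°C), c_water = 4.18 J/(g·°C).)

m ≈ 832 g

Heat lost by the aluminum = heat gained by the water:
752·0.897·(332 − 70) = m·4.18·(70 − 19.2)
212.34 m = 176731  ⇒  m ≈ 832.3 g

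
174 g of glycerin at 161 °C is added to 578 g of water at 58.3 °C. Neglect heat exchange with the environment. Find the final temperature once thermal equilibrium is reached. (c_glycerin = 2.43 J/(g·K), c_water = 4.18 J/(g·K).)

T_f is the heat-capacity-weighted average of the initial temperatures:
T_f = (422.82·161 + 2416·58.3) / (422.82 + 2416)
    = 208929 / 2838.9 ≈ 73.60 °C

T_f ≈ 73.6 °C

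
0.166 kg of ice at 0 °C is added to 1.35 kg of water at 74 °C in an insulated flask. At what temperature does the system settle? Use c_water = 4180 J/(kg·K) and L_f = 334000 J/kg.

T_f ≈ 57.1 °C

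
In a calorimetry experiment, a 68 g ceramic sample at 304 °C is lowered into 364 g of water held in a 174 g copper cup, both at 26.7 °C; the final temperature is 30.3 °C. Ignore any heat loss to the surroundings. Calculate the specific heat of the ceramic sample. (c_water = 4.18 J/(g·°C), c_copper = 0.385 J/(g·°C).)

c ≈ 0.307 J/(g·°C)

Heat gained plus heat lost sum to zero:
68×c×(30.3 − 304) + 364×4.18×(30.3 − 26.7) + 174×0.385×(30.3 − 26.7) = 0
-18612 c = -5718.6
c = -5718.6/-18612 ≈ 0.3073 J/(g·°C)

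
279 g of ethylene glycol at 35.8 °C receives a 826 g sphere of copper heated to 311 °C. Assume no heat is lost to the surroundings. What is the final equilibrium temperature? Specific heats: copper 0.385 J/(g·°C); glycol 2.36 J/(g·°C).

T_f ≈ 125.4 °C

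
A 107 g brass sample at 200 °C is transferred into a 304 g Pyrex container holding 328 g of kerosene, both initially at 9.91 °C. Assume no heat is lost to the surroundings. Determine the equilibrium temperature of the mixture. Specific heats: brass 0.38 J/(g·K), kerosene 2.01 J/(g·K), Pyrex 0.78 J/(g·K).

T_f ≈ 18.2 °C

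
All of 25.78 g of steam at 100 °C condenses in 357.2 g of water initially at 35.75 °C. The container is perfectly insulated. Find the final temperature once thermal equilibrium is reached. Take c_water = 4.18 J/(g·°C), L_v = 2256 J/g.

Energy balance with sensible and latent terms:
latent heat released on condensation: 25.78×2256 = 58160
  condensed water 100 °C→T: 107.76(T − 100)
  original water: 1493.1(T − 35.75)
1600.9 T = 58160 + 10776 + 53378 = 122314
T ≈ 76.41 °C (< 100 °C, so full condensation is consistent).

T_f ≈ 76.4 °C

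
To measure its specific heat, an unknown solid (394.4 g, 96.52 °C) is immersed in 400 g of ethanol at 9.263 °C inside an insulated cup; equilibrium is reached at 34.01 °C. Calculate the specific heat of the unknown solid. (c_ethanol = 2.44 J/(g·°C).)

Heat lost by the unknown solid = heat gained by the ethanol:
394.4×c×(96.52 − 34.01) = 400×2.44×(34.01 − 9.263)
24654 c = 24153  ⇒  c ≈ 0.9797 J/(g·°C)

c ≈ 0.98 J/(g·°C)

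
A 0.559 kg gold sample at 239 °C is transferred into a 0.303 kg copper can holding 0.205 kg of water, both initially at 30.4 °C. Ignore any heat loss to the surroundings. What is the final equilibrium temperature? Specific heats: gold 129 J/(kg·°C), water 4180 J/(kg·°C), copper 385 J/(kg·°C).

Taking heat into each body as positive, Σ m c ΔT = 0:
0.559*129*(T − 239) + 0.205*4180*(T − 30.4) + 0.303*385*(T − 30.4) = 0
1045.7 T = 46831
T ≈ 44.79 °C

T_f ≈ 44.8 °C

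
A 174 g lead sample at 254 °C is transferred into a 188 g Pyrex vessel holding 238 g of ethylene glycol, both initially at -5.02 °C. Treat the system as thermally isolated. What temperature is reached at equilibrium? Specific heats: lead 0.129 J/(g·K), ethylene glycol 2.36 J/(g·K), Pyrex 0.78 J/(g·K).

Net heat exchanged in the isolated system is zero:
174·0.129·(T − 254) + 238·2.36·(T − (-5.02)) + 188·0.78·(T − (-5.02)) = 0
730.77 T = 2145.5
T = 2145.5 / 730.77 = 2.94 °C

T_f ≈ 2.9 °C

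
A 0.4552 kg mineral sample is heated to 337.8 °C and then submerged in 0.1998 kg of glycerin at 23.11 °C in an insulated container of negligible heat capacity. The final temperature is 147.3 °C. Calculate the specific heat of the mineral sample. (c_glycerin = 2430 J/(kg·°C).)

c ≈ 695 J/(kg·°C)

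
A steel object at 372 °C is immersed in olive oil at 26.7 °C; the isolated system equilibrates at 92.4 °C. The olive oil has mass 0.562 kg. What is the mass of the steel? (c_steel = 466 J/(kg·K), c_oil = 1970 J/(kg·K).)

m ≈ 0.558 kg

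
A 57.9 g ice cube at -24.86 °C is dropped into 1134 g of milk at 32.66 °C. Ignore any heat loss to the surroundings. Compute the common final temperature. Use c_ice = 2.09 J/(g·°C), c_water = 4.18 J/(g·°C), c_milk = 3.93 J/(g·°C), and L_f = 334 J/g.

Let T be the final temperature. ΣQ_i = 0:
ice -24.86→0 °C: 57.9·2.09·24.86 = 3008.3
  latent heat to melt: 57.9·334 = 19339
  warm the meltwater: 242.02 T
  milk cools: 1134·3.93·(T − 32.66) = 4456.6(T − 32.66)
4698.6 T = 145553 − 22347 = 123206
T ≈ 26.22 °C (positive, so assuming full melt was valid).

T_f ≈ 26.2 °C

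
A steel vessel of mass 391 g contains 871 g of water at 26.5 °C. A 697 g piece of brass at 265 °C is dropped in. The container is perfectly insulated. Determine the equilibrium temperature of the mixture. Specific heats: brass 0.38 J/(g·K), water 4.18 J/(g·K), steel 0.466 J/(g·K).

T_f ≈ 42.0 °C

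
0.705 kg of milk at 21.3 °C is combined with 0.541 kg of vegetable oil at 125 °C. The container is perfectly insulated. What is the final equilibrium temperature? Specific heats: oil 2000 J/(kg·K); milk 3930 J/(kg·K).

Let T be the final temperature. ΣQ_i = 0:
0.541*2000*(T − 125) + 0.705*3930*(T − 21.3) = 0
1082(T − 125) + 2770.6(T − 21.3) = 0
3852.6 T = 194265
T = 194265 / 3852.6 = 50.4 °C

T_f ≈ 50.4 °C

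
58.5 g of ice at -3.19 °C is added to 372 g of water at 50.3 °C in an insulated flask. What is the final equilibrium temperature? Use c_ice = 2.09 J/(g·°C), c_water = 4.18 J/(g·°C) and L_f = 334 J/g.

T_f ≈ 32.4 °C

Sum of m c ΔT and latent-heat terms is zero:
warm ice to 0 °C: 58.5·2.09·(0 − (-3.19)) = 390.03
  melt ice: 58.5·334 = 19539
  meltwater 0→T: 58.5·4.18·T = 244.53 T
  water cools: 372·4.18·(T − 50.3) = 1555(T − 50.3)
1799.5 T = 78214 − 19929 = 58285
T ≈ 32.39 °C — above 0 °C, consistent with complete melting.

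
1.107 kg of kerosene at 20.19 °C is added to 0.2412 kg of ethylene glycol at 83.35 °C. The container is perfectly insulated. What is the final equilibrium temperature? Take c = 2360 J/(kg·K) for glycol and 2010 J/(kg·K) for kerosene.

Net heat exchanged in the isolated system is zero:
0.2412×2360×(T − 83.35) + 1.107×2010×(T − 20.19) = 0
569.23(T − 83.35) + 2225.1(T − 20.19) = 0
(569.23 + 2225.1) T = 569.23×83.35 + 2225.1×20.19
T = 92370 / 2794.3 = 33.1 °C

T_f ≈ 33.1 °C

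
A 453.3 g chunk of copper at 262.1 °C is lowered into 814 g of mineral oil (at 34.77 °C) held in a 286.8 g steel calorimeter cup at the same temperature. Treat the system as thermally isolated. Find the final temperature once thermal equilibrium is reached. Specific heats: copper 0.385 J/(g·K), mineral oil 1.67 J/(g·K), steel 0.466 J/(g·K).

T_f ≈ 58.6 °C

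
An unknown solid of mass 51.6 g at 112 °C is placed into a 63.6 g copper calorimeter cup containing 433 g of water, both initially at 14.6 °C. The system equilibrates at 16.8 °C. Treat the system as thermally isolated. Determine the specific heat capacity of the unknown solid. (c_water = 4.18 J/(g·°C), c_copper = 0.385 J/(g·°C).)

c ≈ 0.822 J/(g·°C)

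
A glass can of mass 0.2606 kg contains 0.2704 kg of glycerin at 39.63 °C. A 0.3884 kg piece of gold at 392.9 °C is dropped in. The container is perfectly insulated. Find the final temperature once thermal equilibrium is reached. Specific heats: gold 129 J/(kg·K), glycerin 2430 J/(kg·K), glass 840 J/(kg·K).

T_f ≈ 58.7 °C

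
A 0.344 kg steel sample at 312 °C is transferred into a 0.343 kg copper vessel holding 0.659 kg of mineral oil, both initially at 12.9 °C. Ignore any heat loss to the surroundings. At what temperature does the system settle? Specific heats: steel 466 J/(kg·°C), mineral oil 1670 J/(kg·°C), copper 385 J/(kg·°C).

T_f ≈ 47.3 °C

Taking heat into each body as positive, Σ m c ΔT = 0:
0.344·466·(T − 312) + 0.659·1670·(T − 12.9) + 0.343·385·(T − 12.9) = 0
160.3(T − 312) + 1100.5(T − 12.9) + 132.06(T − 12.9) = 0
1392.9 T = 65915
T = 65915/1392.9 ≈ 47.32 °C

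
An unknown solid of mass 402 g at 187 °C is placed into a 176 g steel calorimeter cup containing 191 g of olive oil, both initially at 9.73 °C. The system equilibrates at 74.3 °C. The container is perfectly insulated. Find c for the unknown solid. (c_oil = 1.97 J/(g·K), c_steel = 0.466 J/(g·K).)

c ≈ 0.653 J/(g·K)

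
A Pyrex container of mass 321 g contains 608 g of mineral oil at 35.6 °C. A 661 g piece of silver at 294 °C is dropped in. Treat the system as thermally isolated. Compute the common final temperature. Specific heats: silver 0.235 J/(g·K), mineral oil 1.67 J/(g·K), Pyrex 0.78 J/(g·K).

T_f ≈ 63.8 °C

T_f is the heat-capacity-weighted average of the initial temperatures:
T_f = (155.33*294 + 1015.4*35.6 + 250.38*35.6) / (155.33 + 1015.4 + 250.38)
    = 90729 / 1421.1 ≈ 63.85 °C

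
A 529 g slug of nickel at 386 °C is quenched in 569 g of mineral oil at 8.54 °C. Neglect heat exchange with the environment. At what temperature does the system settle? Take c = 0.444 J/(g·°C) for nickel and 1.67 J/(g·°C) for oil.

T_f ≈ 83.3 °C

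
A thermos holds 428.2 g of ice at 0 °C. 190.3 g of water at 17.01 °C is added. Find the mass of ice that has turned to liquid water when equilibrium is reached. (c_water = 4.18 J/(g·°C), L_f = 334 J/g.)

m_melted ≈ 40.5 g

Cooling the water to 0 °C releases 190.3×4.18×17.01 = 13531 J.
Fully melting the ice requires m_ice L_f = 428.2×334 = 143019 J.
13531 J < 143019 J, so only part of the ice melts and the system sits at 0 °C.
m_melted×334 = 13531  ⇒  m_melted ≈ 40.51 g.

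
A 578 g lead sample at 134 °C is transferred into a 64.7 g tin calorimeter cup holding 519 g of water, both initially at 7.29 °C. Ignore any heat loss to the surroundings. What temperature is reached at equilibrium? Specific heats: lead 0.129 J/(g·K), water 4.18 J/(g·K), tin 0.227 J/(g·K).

Heat gained plus heat lost sum to zero:
578*0.129*(T − 134) + 519*4.18*(T − 7.29) + 64.7*0.227*(T − 7.29) = 0
(74.56 + 2169.4 + 14.69) T = 74.56*134 + 2169.4*7.29 + 14.69*7.29
T ≈ 11.47 °C

T_f ≈ 11.5 °C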